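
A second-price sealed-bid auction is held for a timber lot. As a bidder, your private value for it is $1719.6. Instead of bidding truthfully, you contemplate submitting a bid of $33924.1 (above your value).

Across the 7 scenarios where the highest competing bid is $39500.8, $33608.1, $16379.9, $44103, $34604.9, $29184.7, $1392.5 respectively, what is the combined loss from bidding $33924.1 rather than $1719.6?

$74013.9

The deviation costs you only when the competing bid falls strictly between $1719.6 and $33924.1; elsewhere both bids give the same outcome.
$39500.8: outcomes coincide → loss $0.
$33608.1: truthful payoff $0, deviation payoff −$31888.5 → loss $31888.5.
$16379.9: truthful payoff $0, deviation payoff −$14660.3 → loss $14660.3.
$44103: outcomes coincide → loss $0.
$34604.9: outcomes coincide → loss $0.
$29184.7: truthful payoff $0, deviation payoff −$27465.1 → loss $27465.1.
$1392.5: outcomes coincide → loss $0.
Total loss = $31888.5 + $14660.3 + $27465.1 = $74013.9.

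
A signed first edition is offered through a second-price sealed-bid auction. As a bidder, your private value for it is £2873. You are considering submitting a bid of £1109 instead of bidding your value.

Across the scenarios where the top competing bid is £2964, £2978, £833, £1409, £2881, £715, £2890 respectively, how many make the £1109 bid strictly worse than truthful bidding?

The deviation hurts exactly when the highest competing bid lies strictly between £1109 and £2873 — underbidding then forfeits a profitable win.
£2964: above both → same outcome either way.
£2978: above both → same outcome either way.
£833: below both → same outcome either way.
£1409: inside the interval → strictly worse (loss £1464).
£2881: above both → same outcome either way.
£715: below both → same outcome either way.
£2890: above both → same outcome either way.
Count: 1.

1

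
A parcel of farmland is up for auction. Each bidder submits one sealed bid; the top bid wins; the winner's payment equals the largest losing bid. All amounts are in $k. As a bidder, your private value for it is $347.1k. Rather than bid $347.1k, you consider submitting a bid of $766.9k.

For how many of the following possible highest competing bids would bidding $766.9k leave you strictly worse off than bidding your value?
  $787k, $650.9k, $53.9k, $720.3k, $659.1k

The deviation hurts exactly when the highest competing bid lies strictly between $347.1k and $766.9k — overbidding then wins at a price above your value.
$787k: above both → same outcome either way.
$650.9k: inside the interval → strictly worse (loss $303.8k).
$53.9k: below both → same outcome either way.
$720.3k: inside the interval → strictly worse (loss $373.2k).
$659.1k: inside the interval → strictly worse (loss $312k).
Count: 3.

3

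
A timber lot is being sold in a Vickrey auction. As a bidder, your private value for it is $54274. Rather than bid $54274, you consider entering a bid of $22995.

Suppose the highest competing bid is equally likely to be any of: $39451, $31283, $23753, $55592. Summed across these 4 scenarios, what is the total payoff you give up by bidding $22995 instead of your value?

The deviation costs you only when the competing bid falls strictly between $22995 and $54274; elsewhere both bids give the same outcome.
$39451: truthful payoff $14823, deviation payoff $0 → loss $14823.
$31283: truthful payoff $22991, deviation payoff $0 → loss $22991.
$23753: truthful payoff $30521, deviation payoff $0 → loss $30521.
$55592: outcomes coincide → loss $0.
Total loss = $14823 + $22991 + $30521 = $68335.

$68335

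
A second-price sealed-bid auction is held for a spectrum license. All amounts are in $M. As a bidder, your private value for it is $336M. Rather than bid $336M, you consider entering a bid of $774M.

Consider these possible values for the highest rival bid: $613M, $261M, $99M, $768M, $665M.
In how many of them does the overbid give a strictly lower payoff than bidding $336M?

3

The deviation hurts exactly when the highest competing bid lies strictly between $336M and $774M — overbidding then wins at a price above your value.
$613M: inside the interval → strictly worse (loss $277M).
$261M: below both → same outcome either way.
$99M: below both → same outcome either way.
$768M: inside the interval → strictly worse (loss $432M).
$665M: inside the interval → strictly worse (loss $329M).
Count: 3.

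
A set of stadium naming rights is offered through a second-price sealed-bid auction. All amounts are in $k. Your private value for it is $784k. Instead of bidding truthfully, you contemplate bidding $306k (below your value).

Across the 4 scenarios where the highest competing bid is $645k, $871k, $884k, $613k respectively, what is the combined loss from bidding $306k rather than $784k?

The deviation costs you only when the competing bid falls strictly between $306k and $784k; elsewhere both bids give the same outcome.
$645k: truthful payoff $139k, deviation payoff $0k → loss $139k.
$871k: outcomes coincide → loss $0k.
$884k: outcomes coincide → loss $0k.
$613k: truthful payoff $171k, deviation payoff $0k → loss $171k.
Total loss = $139k + $171k = $310k.
Because the price is fixed by the runner-up's bid, deviating from your value can only change a good outcome into a bad one — never the reverse.

$310k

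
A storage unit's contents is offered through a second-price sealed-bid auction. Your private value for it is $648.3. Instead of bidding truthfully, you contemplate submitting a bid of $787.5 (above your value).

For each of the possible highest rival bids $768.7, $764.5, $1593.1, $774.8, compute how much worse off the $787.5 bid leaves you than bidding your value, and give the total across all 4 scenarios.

The deviation costs you only when the competing bid falls strictly between $648.3 and $787.5; elsewhere both bids give the same outcome.
$768.7: truthful payoff $0, deviation payoff −$120.4 → loss $120.4.
$764.5: truthful payoff $0, deviation payoff −$116.2 → loss $116.2.
$1593.1: outcomes coincide → loss $0.
$774.8: truthful payoff $0, deviation payoff −$126.5 → loss $126.5.
Total loss = $120.4 + $116.2 + $126.5 = $363.1.

$363.1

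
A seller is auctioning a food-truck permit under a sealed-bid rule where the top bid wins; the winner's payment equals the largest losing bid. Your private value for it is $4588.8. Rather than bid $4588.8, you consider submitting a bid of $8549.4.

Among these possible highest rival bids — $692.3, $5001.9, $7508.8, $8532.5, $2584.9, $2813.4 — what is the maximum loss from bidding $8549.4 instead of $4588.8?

$3943.7

$692.3: same outcome either way → loss $0.
$5001.9: truthful gives $0, deviation gives −$413.1 → loss $413.1.
$7508.8: truthful gives $0, deviation gives −$2920 → loss $2920.
$8532.5: truthful gives $0, deviation gives −$3943.7 → loss $3943.7.
$2584.9: same outcome either way → loss $0.
$2813.4: same outcome either way → loss $0.
Maximum loss: $3943.7.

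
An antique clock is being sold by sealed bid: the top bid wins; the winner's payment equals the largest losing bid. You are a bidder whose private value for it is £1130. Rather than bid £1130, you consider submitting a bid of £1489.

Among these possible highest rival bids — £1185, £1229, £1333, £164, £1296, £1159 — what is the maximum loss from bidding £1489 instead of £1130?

£1185: truthful gives £0, deviation gives −£55 → loss £55.
£1229: truthful gives £0, deviation gives −£99 → loss £99.
£1333: truthful gives £0, deviation gives −£203 → loss £203.
£164: same outcome either way → loss £0.
£1296: truthful gives £0, deviation gives −£166 → loss £166.
£1159: truthful gives £0, deviation gives −£29 → loss £29.
Maximum loss: £203.

£203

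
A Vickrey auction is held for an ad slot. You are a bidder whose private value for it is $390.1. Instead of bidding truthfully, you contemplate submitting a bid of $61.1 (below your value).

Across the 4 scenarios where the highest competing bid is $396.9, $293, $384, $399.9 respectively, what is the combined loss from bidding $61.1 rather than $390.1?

The deviation costs you only when the competing bid falls strictly between $61.1 and $390.1; elsewhere both bids give the same outcome.
$396.9: outcomes coincide → loss $0.
$293: truthful payoff $97.1, deviation payoff $0 → loss $97.1.
$384: truthful payoff $6.1, deviation payoff $0 → loss $6.1.
$399.9: outcomes coincide → loss $0.
Total loss = $97.1 + $6.1 = $103.2.

$103.2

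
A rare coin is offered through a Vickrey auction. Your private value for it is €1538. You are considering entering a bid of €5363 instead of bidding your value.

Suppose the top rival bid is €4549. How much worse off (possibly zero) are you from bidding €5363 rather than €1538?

€3011

Bidding your value €1538: you lose (since €1538 < €4549). Payoff €0.
Bidding €5363: you win and pay €4549. Payoff €1538 − €4549 = −€3011.
The competing bid €4549 lies between your value and your inflated bid, so overbidding wins an item priced above your value.
Loss from deviating = €0 − (−€3011) = €3011.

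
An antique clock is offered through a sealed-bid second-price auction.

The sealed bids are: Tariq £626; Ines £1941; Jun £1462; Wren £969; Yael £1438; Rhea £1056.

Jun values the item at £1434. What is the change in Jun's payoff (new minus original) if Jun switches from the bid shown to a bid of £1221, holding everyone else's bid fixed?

£0

The highest bid among the other bidders is £1941; Jun's bid doesn't change that.
Original bid £1462: Jun is not highest (top rival bid is £1941); payoff £0.
Alternative bid £1221: Jun is not highest (top rival bid is £1941); payoff £0.
Change in payoff = £0 − (£0) = £0.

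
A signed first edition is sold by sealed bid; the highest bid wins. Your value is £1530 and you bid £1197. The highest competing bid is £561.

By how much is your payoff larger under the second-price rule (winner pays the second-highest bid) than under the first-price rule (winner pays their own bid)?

£636

You have the highest bid, so you win under either rule.
Second-price: pay £561 → payoff £969.
First-price: pay your own bid £1197 → payoff £333.
Difference = £969 − (£333) = £636.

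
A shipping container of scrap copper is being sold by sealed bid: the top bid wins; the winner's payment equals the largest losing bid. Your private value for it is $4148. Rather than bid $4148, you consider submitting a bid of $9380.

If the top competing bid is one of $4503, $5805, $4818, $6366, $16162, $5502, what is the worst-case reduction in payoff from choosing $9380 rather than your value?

$4503: truthful gives $0, deviation gives −$355 → loss $355.
$5805: truthful gives $0, deviation gives −$1657 → loss $1657.
$4818: truthful gives $0, deviation gives −$670 → loss $670.
$6366: truthful gives $0, deviation gives −$2218 → loss $2218.
$16162: same outcome either way → loss $0.
$5502: truthful gives $0, deviation gives −$1354 → loss $1354.
Maximum loss: $2218.

$2218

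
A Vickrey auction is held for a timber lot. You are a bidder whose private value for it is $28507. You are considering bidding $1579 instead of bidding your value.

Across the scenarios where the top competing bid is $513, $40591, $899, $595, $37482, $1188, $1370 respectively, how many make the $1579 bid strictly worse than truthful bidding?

0

The deviation hurts exactly when the highest competing bid lies strictly between $1579 and $28507 — underbidding then forfeits a profitable win.
$513: below both → same outcome either way.
$40591: above both → same outcome either way.
$899: below both → same outcome either way.
$595: below both → same outcome either way.
$37482: above both → same outcome either way.
$1188: below both → same outcome either way.
$1370: below both → same outcome either way.
Count: 0.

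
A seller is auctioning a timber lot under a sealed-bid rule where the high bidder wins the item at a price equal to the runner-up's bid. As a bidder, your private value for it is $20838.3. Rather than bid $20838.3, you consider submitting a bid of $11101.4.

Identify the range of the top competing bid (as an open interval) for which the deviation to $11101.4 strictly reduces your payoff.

($11101.4, $20838.3)

If the competing bid is below $11101.4, both bids win at the same price — no difference.
If it is above $20838.3, both bids lose — no difference.
If it lies strictly between $11101.4 and $20838.3, bidding your value wins at a price below your value (positive payoff) while bidding $11101.4 loses (payoff 0).
So the deviation strictly hurts on the open interval ($11101.4, $20838.3).
In a second-price auction your bid sets only whether you win, not what you pay, so bidding your true value is weakly dominant.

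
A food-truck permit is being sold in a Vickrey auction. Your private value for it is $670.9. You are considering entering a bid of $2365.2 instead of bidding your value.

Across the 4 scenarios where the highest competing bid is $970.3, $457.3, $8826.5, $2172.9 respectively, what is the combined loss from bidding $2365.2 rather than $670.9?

$1801.4

The deviation costs you only when the competing bid falls strictly between $670.9 and $2365.2; elsewhere both bids give the same outcome.
$970.3: truthful payoff $0, deviation payoff −$299.4 → loss $299.4.
$457.3: outcomes coincide → loss $0.
$8826.5: outcomes coincide → loss $0.
$2172.9: truthful payoff $0, deviation payoff −$1502 → loss $1502.
Total loss = $299.4 + $1502 = $1801.4.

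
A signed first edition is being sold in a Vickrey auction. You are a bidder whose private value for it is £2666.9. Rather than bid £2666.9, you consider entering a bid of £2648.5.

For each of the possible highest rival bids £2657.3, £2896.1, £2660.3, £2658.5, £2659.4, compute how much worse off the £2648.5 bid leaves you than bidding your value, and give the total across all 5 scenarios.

The deviation costs you only when the competing bid falls strictly between £2648.5 and £2666.9; elsewhere both bids give the same outcome.
£2657.3: truthful payoff £9.6, deviation payoff £0 → loss £9.6.
£2896.1: outcomes coincide → loss £0.
£2660.3: truthful payoff £6.6, deviation payoff £0 → loss £6.6.
£2658.5: truthful payoff £8.4, deviation payoff £0 → loss £8.4.
£2659.4: truthful payoff £7.5, deviation payoff £0 → loss £7.5.
Total loss = £9.6 + £6.6 + £8.4 + £7.5 = £32.1.
Truthful bidding weakly dominates here: raising your bid can only win items priced above your value, and lowering it can only forfeit items priced below.

£32.1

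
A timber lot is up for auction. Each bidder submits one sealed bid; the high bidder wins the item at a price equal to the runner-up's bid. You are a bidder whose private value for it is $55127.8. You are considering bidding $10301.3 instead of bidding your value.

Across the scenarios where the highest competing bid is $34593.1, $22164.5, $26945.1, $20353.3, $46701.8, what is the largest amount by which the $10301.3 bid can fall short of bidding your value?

$34774.5

$34593.1: truthful gives $20534.7, deviation gives $0 → loss $20534.7.
$22164.5: truthful gives $32963.3, deviation gives $0 → loss $32963.3.
$26945.1: truthful gives $28182.7, deviation gives $0 → loss $28182.7.
$20353.3: truthful gives $34774.5, deviation gives $0 → loss $34774.5.
$46701.8: truthful gives $8426, deviation gives $0 → loss $8426.
Maximum loss: $34774.5.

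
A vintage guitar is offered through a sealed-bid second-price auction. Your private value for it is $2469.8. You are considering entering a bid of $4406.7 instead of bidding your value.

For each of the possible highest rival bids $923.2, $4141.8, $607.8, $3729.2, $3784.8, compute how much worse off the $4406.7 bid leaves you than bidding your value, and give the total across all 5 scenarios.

$4246.4

The deviation costs you only when the competing bid falls strictly between $2469.8 and $4406.7; elsewhere both bids give the same outcome.
$923.2: outcomes coincide → loss $0.
$4141.8: truthful payoff $0, deviation payoff −$1672 → loss $1672.
$607.8: outcomes coincide → loss $0.
$3729.2: truthful payoff $0, deviation payoff −$1259.4 → loss $1259.4.
$3784.8: truthful payoff $0, deviation payoff −$1315 → loss $1315.
Total loss = $1672 + $1259.4 + $1315 = $4246.4.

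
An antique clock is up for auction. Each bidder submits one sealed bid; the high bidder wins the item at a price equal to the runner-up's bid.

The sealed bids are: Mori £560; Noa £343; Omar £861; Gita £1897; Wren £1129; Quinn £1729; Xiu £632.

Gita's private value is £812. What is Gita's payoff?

−£917

Highest bid: Gita at £1897, so Gita wins.
Second-highest bid: Quinn at £1729 — that is the price the winner pays.
Gita's payoff = value − price = £812 − £1729 = −£917.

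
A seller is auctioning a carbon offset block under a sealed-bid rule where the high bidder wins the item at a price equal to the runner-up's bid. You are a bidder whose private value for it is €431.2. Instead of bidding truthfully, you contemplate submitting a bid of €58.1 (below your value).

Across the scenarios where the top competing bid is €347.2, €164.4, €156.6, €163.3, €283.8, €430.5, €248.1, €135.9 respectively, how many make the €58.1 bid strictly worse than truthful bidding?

The deviation hurts exactly when the highest competing bid lies strictly between €58.1 and €431.2 — underbidding then forfeits a profitable win.
€347.2: inside the interval → strictly worse (loss €84).
€164.4: inside the interval → strictly worse (loss €266.8).
€156.6: inside the interval → strictly worse (loss €274.6).
€163.3: inside the interval → strictly worse (loss €267.9).
€283.8: inside the interval → strictly worse (loss €147.4).
€430.5: inside the interval → strictly worse (loss €0.7).
€248.1: inside the interval → strictly worse (loss €183.1).
€135.9: inside the interval → strictly worse (loss €295.3).
Count: 8.

8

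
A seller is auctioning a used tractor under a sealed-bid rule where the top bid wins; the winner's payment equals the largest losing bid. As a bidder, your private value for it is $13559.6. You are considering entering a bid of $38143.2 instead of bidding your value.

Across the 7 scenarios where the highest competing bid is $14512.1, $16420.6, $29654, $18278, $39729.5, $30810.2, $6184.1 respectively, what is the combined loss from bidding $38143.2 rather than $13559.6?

The deviation costs you only when the competing bid falls strictly between $13559.6 and $38143.2; elsewhere both bids give the same outcome.
$14512.1: truthful payoff $0, deviation payoff −$952.5 → loss $952.5.
$16420.6: truthful payoff $0, deviation payoff −$2861 → loss $2861.
$29654: truthful payoff $0, deviation payoff −$16094.4 → loss $16094.4.
$18278: truthful payoff $0, deviation payoff −$4718.4 → loss $4718.4.
$39729.5: outcomes coincide → loss $0.
$30810.2: truthful payoff $0, deviation payoff −$17250.6 → loss $17250.6.
$6184.1: outcomes coincide → loss $0.
Total loss = $952.5 + $2861 + $16094.4 + $4718.4 + $17250.6 = $41876.9.
Truthful bidding weakly dominates here: raising your bid can only win items priced above your value, and lowering it can only forfeit items priced below.

$41876.9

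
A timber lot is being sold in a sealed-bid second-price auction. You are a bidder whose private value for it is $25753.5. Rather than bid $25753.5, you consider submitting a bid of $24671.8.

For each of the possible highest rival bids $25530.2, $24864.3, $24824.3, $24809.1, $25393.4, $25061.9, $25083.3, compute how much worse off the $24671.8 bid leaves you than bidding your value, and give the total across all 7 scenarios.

The deviation costs you only when the competing bid falls strictly between $24671.8 and $25753.5; elsewhere both bids give the same outcome.
$25530.2: truthful payoff $223.3, deviation payoff $0 → loss $223.3.
$24864.3: truthful payoff $889.2, deviation payoff $0 → loss $889.2.
$24824.3: truthful payoff $929.2, deviation payoff $0 → loss $929.2.
$24809.1: truthful payoff $944.4, deviation payoff $0 → loss $944.4.
$25393.4: truthful payoff $360.1, deviation payoff $0 → loss $360.1.
$25061.9: truthful payoff $691.6, deviation payoff $0 → loss $691.6.
$25083.3: truthful payoff $670.2, deviation payoff $0 → loss $670.2.
Total loss = $223.3 + $889.2 + $929.2 + $944.4 + $360.1 + $691.6 + $670.2 = $4708.

$4708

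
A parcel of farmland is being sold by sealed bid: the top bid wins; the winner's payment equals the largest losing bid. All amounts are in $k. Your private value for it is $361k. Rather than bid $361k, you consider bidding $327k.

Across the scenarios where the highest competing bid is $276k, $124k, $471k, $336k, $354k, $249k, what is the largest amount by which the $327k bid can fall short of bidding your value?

$25k

$276k: same outcome either way → loss $0k.
$124k: same outcome either way → loss $0k.
$471k: same outcome either way → loss $0k.
$336k: truthful gives $25k, deviation gives $0k → loss $25k.
$354k: truthful gives $7k, deviation gives $0k → loss $7k.
$249k: same outcome either way → loss $0k.
Maximum loss: $25k.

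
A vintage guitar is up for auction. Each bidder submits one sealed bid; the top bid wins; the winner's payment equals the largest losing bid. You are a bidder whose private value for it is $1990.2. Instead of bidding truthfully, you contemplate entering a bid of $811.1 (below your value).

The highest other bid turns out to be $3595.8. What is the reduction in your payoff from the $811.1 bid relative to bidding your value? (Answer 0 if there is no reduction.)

Bidding your value $1990.2: you lose (since $1990.2 < $3595.8). Payoff $0.
Bidding $811.1: you lose. Payoff $0.
Difference = $0 − $0 = $0; both bids lead to the same outcome because the competing bid is above both your value and your alternative bid.

$0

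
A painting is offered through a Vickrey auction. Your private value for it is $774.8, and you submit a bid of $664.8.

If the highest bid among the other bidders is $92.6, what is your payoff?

Your bid $664.8 exceeds the highest competing bid $92.6, so you win.
In a second-price auction the winner pays the second-highest bid, $92.6.
Payoff = value − price = $774.8 − $92.6 = $682.2.

$682.2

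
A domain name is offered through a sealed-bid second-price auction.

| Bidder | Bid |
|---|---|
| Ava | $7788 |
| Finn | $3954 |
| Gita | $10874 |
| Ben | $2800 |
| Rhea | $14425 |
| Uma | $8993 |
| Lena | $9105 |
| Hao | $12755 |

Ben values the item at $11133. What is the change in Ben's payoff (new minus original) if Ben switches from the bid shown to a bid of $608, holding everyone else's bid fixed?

The highest bid among the other bidders is $14425; Ben's bid doesn't change that.
Original bid $2800: Ben is not highest (top rival bid is $14425); payoff $0.
Alternative bid $608: Ben is not highest (top rival bid is $14425); payoff $0.
Change in payoff = $0 − ($0) = $0.

$0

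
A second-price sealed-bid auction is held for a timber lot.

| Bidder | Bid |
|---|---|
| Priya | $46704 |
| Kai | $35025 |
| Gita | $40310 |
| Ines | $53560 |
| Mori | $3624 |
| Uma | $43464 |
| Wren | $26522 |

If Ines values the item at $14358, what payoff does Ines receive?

Highest bid: Ines at $53560, so Ines wins.
Second-highest bid: Priya at $46704 — that is the price the winner pays.
Ines's payoff = value − price = $14358 − $46704 = −$32346.

−$32346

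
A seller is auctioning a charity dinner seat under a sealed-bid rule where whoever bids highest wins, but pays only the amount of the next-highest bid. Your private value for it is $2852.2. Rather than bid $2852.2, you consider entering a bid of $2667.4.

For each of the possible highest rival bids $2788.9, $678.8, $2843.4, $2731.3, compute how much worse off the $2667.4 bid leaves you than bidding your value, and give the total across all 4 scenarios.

The deviation costs you only when the competing bid falls strictly between $2667.4 and $2852.2; elsewhere both bids give the same outcome.
$2788.9: truthful payoff $63.3, deviation payoff $0 → loss $63.3.
$678.8: outcomes coincide → loss $0.
$2843.4: truthful payoff $8.8, deviation payoff $0 → loss $8.8.
$2731.3: truthful payoff $120.9, deviation payoff $0 → loss $120.9.
Total loss = $63.3 + $8.8 + $120.9 = $193.

$193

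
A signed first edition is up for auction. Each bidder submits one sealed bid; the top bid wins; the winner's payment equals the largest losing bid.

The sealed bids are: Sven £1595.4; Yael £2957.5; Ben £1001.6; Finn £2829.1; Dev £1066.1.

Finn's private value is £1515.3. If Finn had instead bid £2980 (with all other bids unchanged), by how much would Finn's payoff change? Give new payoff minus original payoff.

The highest bid among the other bidders is £2957.5; Finn's bid doesn't change that.
Original bid £2829.1: Finn is not highest (top rival bid is £2957.5); payoff £0.
Alternative bid £2980: Finn is highest, pays the top rival bid £2957.5; payoff £1515.3 − £2957.5 = −£1442.2.
Change in payoff = −£1442.2 − (£0) = −£1442.2.

−£1442.2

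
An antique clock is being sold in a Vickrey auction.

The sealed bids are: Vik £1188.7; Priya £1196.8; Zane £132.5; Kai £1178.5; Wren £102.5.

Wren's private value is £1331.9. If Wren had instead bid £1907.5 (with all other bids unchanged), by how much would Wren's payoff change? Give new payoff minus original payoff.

The highest bid among the other bidders is £1196.8; Wren's bid doesn't change that.
Original bid £102.5: Wren is not highest (top rival bid is £1196.8); payoff £0.
Alternative bid £1907.5: Wren is highest, pays the top rival bid £1196.8; payoff £1331.9 − £1196.8 = £135.1.
Change in payoff = £135.1 − (£0) = £135.1.

£135.1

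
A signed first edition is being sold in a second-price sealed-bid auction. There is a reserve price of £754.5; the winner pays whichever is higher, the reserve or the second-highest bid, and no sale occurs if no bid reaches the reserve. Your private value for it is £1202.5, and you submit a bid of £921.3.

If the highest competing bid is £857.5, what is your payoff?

£345

Your bid £921.3 is the highest and exceeds the reserve.
Price = max(second-highest bid, reserve) = max(£857.5, £754.5) = £857.5.
Payoff = £1202.5 − £857.5 = £345.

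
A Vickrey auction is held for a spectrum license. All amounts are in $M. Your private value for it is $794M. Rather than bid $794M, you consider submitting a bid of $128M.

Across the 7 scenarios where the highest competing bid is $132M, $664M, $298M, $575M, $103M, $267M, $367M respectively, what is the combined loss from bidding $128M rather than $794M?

The deviation costs you only when the competing bid falls strictly between $128M and $794M; elsewhere both bids give the same outcome.
$132M: truthful payoff $662M, deviation payoff $0M → loss $662M.
$664M: truthful payoff $130M, deviation payoff $0M → loss $130M.
$298M: truthful payoff $496M, deviation payoff $0M → loss $496M.
$575M: truthful payoff $219M, deviation payoff $0M → loss $219M.
$103M: outcomes coincide → loss $0M.
$267M: truthful payoff $527M, deviation payoff $0M → loss $527M.
$367M: truthful payoff $427M, deviation payoff $0M → loss $427M.
Total loss = $662M + $130M + $496M + $219M + $527M + $427M = $2461M.

$2461M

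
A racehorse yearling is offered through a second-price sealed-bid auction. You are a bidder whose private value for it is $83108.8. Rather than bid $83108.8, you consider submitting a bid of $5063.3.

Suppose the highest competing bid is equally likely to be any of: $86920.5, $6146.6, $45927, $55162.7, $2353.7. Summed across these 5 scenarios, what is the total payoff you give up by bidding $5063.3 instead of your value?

The deviation costs you only when the competing bid falls strictly between $5063.3 and $83108.8; elsewhere both bids give the same outcome.
$86920.5: outcomes coincide → loss $0.
$6146.6: truthful payoff $76962.2, deviation payoff $0 → loss $76962.2.
$45927: truthful payoff $37181.8, deviation payoff $0 → loss $37181.8.
$55162.7: truthful payoff $27946.1, deviation payoff $0 → loss $27946.1.
$2353.7: outcomes coincide → loss $0.
Total loss = $76962.2 + $37181.8 + $27946.1 = $142090.1.

$142090.1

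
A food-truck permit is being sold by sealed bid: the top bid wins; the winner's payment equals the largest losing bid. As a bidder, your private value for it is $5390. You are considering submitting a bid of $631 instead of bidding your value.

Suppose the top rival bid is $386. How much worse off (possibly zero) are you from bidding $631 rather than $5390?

$0

Bidding your value $5390: you win (since $5390 > $386) and pay $386. Payoff $5004.
Bidding $631: you win and pay $386. Payoff $5390 − $386 = $5004.
Difference = $5004 − $5004 = $0; both bids lead to the same outcome because the competing bid is below both your value and your alternative bid.
Truthful bidding weakly dominates here: raising your bid can only win items priced above your value, and lowering it can only forfeit items priced below.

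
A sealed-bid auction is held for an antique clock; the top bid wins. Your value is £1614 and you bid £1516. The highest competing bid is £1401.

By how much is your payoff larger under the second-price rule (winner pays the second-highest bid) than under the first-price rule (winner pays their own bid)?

You have the highest bid, so you win under either rule.
Second-price: pay £1401 → payoff £213.
First-price: pay your own bid £1516 → payoff £98.
Difference = £213 − (£98) = £115.

£115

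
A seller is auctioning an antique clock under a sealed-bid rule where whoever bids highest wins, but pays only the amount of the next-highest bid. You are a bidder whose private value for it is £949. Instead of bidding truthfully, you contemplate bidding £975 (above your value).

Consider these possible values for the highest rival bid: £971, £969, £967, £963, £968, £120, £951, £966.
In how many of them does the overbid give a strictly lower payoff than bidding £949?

7

The deviation hurts exactly when the highest competing bid lies strictly between £949 and £975 — overbidding then wins at a price above your value.
£971: inside the interval → strictly worse (loss £22).
£969: inside the interval → strictly worse (loss £20).
£967: inside the interval → strictly worse (loss £18).
£963: inside the interval → strictly worse (loss £14).
£968: inside the interval → strictly worse (loss £19).
£120: below both → same outcome either way.
£951: inside the interval → strictly worse (loss £2).
£966: inside the interval → strictly worse (loss £17).
Count: 7.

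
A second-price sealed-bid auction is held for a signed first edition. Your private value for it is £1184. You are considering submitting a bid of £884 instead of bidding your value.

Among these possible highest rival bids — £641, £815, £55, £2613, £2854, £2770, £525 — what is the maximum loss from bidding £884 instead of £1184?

£0

£641: same outcome either way → loss £0.
£815: same outcome either way → loss £0.
£55: same outcome either way → loss £0.
£2613: same outcome either way → loss £0.
£2854: same outcome either way → loss £0.
£2770: same outcome either way → loss £0.
£525: same outcome either way → loss £0.
Maximum loss: £0.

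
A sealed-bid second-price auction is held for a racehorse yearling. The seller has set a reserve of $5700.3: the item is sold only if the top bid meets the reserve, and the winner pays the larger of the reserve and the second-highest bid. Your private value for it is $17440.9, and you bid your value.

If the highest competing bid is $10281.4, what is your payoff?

$7159.5

Your bid $17440.9 is the highest and exceeds the reserve.
Price = max(second-highest bid, reserve) = max($10281.4, $5700.3) = $10281.4.
Payoff = $17440.9 − $10281.4 = $7159.5.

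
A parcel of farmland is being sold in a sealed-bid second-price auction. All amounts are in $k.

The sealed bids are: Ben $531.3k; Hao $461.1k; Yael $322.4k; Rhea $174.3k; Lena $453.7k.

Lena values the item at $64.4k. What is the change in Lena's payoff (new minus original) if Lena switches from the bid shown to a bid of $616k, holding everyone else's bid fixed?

The highest bid among the other bidders is $531.3k; Lena's bid doesn't change that.
Original bid $453.7k: Lena is not highest (top rival bid is $531.3k); payoff $0k.
Alternative bid $616k: Lena is highest, pays the top rival bid $531.3k; payoff $64.4k − $531.3k = −$466.9k.
Change in payoff = −$466.9k − ($0k) = −$466.9k.

−$466.9k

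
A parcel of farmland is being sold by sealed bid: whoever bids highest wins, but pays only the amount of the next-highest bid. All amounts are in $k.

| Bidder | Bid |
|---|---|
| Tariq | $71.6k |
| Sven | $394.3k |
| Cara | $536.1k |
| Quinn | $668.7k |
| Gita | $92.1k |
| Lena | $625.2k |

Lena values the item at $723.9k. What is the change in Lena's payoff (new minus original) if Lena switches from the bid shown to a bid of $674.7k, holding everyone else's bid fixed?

The highest bid among the other bidders is $668.7k; Lena's bid doesn't change that.
Original bid $625.2k: Lena is not highest (top rival bid is $668.7k); payoff $0k.
Alternative bid $674.7k: Lena is highest, pays the top rival bid $668.7k; payoff $723.9k − $668.7k = $55.2k.
Change in payoff = $55.2k − ($0k) = $55.2k.

$55.2k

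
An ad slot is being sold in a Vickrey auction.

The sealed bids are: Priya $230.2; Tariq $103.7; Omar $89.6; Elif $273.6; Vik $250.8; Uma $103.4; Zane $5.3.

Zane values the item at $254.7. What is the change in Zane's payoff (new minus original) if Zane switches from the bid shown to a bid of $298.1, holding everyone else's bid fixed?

−$18.9

The highest bid among the other bidders is $273.6; Zane's bid doesn't change that.
Original bid $5.3: Zane is not highest (top rival bid is $273.6); payoff $0.
Alternative bid $298.1: Zane is highest, pays the top rival bid $273.6; payoff $254.7 − $273.6 = −$18.9.
Change in payoff = −$18.9 − ($0) = −$18.9.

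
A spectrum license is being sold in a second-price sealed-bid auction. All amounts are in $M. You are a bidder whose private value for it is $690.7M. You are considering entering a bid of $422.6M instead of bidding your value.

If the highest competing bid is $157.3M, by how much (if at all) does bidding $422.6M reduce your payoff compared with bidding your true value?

$0M

Bidding your value $690.7M: you win (since $690.7M > $157.3M) and pay $157.3M. Payoff $533.4M.
Bidding $422.6M: you win and pay $157.3M. Payoff $690.7M − $157.3M = $533.4M.
Difference = $533.4M − $533.4M = $0M; both bids lead to the same outcome because the competing bid is below both your value and your alternative bid.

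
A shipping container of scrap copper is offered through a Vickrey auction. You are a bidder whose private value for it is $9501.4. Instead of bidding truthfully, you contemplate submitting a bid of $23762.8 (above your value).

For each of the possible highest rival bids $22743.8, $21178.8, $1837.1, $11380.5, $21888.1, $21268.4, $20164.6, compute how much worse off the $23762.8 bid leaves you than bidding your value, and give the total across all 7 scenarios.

The deviation costs you only when the competing bid falls strictly between $9501.4 and $23762.8; elsewhere both bids give the same outcome.
$22743.8: truthful payoff $0, deviation payoff −$13242.4 → loss $13242.4.
$21178.8: truthful payoff $0, deviation payoff −$11677.4 → loss $11677.4.
$1837.1: outcomes coincide → loss $0.
$11380.5: truthful payoff $0, deviation payoff −$1879.1 → loss $1879.1.
$21888.1: truthful payoff $0, deviation payoff −$12386.7 → loss $12386.7.
$21268.4: truthful payoff $0, deviation payoff −$11767 → loss $11767.
$20164.6: truthful payoff $0, deviation payoff −$10663.2 → loss $10663.2.
Total loss = $13242.4 + $11677.4 + $1879.1 + $12386.7 + $11767 + $10663.2 = $61615.8.

$61615.8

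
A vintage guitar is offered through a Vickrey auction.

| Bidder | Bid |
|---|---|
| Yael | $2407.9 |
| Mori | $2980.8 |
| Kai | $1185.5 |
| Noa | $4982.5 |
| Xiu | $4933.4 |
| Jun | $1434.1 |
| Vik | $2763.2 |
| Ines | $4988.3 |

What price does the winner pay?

Highest bid: Ines at $4988.3, so Ines wins.
Second-highest bid: Noa at $4982.5 — that is the price the winner pays.

$4982.5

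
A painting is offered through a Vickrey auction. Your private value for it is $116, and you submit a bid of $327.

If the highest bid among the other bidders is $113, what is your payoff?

$3

Your bid $327 exceeds the highest competing bid $113, so you win.
In a second-price auction the winner pays the second-highest bid, $113.
Payoff = value − price = $116 − $113 = $3.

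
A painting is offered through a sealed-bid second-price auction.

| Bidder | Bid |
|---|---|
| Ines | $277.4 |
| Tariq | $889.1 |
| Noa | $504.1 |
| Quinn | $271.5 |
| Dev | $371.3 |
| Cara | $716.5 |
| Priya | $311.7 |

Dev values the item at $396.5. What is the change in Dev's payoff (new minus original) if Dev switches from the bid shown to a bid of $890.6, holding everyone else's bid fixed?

The highest bid among the other bidders is $889.1; Dev's bid doesn't change that.
Original bid $371.3: Dev is not highest (top rival bid is $889.1); payoff $0.
Alternative bid $890.6: Dev is highest, pays the top rival bid $889.1; payoff $396.5 − $889.1 = −$492.6.
Change in payoff = −$492.6 − ($0) = −$492.6.

−$492.6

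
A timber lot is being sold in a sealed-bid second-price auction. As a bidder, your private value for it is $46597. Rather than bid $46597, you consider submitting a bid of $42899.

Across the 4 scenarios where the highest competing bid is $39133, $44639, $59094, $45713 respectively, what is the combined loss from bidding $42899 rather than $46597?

$2842

The deviation costs you only when the competing bid falls strictly between $42899 and $46597; elsewhere both bids give the same outcome.
$39133: outcomes coincide → loss $0.
$44639: truthful payoff $1958, deviation payoff $0 → loss $1958.
$59094: outcomes coincide → loss $0.
$45713: truthful payoff $884, deviation payoff $0 → loss $884.
Total loss = $1958 + $884 = $2842.
In a second-price auction your bid sets only whether you win, not what you pay, so bidding your true value is weakly dominant.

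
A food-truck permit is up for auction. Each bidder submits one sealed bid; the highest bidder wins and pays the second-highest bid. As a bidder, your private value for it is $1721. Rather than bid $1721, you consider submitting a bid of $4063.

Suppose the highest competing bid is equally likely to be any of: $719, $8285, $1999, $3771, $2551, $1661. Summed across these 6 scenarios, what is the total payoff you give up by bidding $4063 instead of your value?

$3158

The deviation costs you only when the competing bid falls strictly between $1721 and $4063; elsewhere both bids give the same outcome.
$719: outcomes coincide → loss $0.
$8285: outcomes coincide → loss $0.
$1999: truthful payoff $0, deviation payoff −$278 → loss $278.
$3771: truthful payoff $0, deviation payoff −$2050 → loss $2050.
$2551: truthful payoff $0, deviation payoff −$830 → loss $830.
$1661: outcomes coincide → loss $0.
Total loss = $278 + $2050 + $830 = $3158.
Because the price is fixed by the runner-up's bid, deviating from your value can only change a good outcome into a bad one — never the reverse.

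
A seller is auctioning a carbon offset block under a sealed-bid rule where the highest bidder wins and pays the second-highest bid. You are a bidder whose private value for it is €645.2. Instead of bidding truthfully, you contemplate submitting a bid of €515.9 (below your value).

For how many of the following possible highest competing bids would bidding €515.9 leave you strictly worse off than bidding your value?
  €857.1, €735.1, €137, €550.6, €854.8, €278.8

1

The deviation hurts exactly when the highest competing bid lies strictly between €515.9 and €645.2 — underbidding then forfeits a profitable win.
€857.1: above both → same outcome either way.
€735.1: above both → same outcome either way.
€137: below both → same outcome either way.
€550.6: inside the interval → strictly worse (loss €94.6).
€854.8: above both → same outcome either way.
€278.8: below both → same outcome either way.
Count: 1.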